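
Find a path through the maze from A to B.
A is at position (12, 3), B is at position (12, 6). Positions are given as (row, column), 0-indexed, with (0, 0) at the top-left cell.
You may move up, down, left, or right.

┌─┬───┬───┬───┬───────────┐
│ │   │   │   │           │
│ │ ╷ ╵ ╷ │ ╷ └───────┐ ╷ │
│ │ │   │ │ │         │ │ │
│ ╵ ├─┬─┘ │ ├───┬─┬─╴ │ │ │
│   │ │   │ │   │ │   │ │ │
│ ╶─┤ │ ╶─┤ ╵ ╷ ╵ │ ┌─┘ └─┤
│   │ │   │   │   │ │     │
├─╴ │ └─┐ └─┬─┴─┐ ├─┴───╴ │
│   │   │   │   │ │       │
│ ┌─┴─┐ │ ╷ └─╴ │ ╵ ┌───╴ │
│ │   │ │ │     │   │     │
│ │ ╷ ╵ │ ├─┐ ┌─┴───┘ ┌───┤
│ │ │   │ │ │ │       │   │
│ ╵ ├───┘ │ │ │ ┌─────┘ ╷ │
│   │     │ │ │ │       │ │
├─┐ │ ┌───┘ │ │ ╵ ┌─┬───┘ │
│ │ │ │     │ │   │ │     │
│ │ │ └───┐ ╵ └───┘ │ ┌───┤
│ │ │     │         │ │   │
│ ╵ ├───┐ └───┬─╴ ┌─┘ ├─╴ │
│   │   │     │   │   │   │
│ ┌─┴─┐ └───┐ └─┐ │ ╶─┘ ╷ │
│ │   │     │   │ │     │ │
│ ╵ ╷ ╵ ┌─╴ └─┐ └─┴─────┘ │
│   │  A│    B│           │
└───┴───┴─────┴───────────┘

Finding the shortest path from (12, 3) to (12, 6):
Path length: 5 steps
Directions: up → right → right → down → right

Solution:

┌─┬───┬───┬───┬───────────┐
│ │   │   │   │           │
│ │ ╷ ╵ ╷ │ ╷ └───────┐ ╷ │
│ │ │   │ │ │         │ │ │
│ ╵ ├─┬─┘ │ ├───┬─┬─╴ │ │ │
│   │ │   │ │   │ │   │ │ │
│ ╶─┤ │ ╶─┤ ╵ ╷ ╵ │ ┌─┘ └─┤
│   │ │   │   │   │ │     │
├─╴ │ └─┐ └─┬─┴─┐ ├─┴───╴ │
│   │   │   │   │ │       │
│ ┌─┴─┐ │ ╷ └─╴ │ ╵ ┌───╴ │
│ │   │ │ │     │   │     │
│ │ ╷ ╵ │ ├─┐ ┌─┴───┘ ┌───┤
│ │ │   │ │ │ │       │   │
│ ╵ ├───┘ │ │ │ ┌─────┘ ╷ │
│   │     │ │ │ │       │ │
├─┐ │ ┌───┘ │ │ ╵ ┌─┬───┘ │
│ │ │ │     │ │   │ │     │
│ │ │ └───┐ ╵ └───┘ │ ┌───┤
│ │ │     │         │ │   │
│ ╵ ├───┐ └───┬─╴ ┌─┘ ├─╴ │
│   │   │     │   │   │   │
│ ┌─┴─┐ └───┐ └─┐ │ ╶─┘ ╷ │
│ │   │↱ → ↓│   │ │     │ │
│ ╵ ╷ ╵ ┌─╴ └─┐ └─┴─────┘ │
│   │  A│  ↳ B│           │
└───┴───┴─────┴───────────┘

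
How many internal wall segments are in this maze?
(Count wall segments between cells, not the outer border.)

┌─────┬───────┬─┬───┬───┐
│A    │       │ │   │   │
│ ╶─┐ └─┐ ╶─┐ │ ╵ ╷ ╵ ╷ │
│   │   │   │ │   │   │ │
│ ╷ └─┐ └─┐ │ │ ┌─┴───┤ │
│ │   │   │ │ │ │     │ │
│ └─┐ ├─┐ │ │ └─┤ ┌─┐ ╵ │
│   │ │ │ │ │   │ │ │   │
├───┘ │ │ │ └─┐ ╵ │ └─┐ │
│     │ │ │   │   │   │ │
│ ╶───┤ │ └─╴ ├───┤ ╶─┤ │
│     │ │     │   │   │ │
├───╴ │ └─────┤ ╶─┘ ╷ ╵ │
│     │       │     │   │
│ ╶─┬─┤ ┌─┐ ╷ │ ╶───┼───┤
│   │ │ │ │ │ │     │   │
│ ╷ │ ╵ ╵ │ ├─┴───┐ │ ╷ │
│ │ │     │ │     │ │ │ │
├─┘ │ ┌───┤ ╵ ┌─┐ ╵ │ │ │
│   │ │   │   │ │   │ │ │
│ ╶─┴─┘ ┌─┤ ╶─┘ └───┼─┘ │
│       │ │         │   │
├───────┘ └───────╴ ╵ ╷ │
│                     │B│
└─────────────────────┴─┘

Counting internal wall segments:
Total internal walls: 121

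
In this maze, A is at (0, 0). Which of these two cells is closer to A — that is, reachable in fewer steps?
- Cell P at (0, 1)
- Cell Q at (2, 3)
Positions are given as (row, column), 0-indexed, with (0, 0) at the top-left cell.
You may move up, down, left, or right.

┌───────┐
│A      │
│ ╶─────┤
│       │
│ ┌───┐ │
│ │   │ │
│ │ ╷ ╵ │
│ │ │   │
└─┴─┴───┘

Shortest path A → P at (0, 1): 1 steps
Shortest path A → Q at (2, 3): 5 steps

P is closer (1 steps vs 5 steps).

Path to P:

┌───────┐
│A P    │
│ ╶─────┤
│       │
│ ┌───┐ │
│ │   │ │
│ │ ╷ ╵ │
│ │ │   │
└─┴─┴───┘

Path to Q:

┌───────┐
│A      │
│ ╶─────┤
│↳ → → ↓│
│ ┌───┐ │
│ │   │Q│
│ │ ╷ ╵ │
│ │ │   │
└─┴─┴───┘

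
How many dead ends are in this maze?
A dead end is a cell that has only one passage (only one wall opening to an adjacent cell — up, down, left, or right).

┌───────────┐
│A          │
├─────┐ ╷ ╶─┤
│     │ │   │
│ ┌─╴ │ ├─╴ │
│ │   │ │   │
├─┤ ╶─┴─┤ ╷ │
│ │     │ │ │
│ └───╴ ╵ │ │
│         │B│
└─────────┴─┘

Checking each cell for number of passages:

Dead ends found at positions:
  (0, 0)
  (0, 5)
  (2, 0)
  (2, 3)
  (3, 0)
  (4, 5)
Total dead ends: 6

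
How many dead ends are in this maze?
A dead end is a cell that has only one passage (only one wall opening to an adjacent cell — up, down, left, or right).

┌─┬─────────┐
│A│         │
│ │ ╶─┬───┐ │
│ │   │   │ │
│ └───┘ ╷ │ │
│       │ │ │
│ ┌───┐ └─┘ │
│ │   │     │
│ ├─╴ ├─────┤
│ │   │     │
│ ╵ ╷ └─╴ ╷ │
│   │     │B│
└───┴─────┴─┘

Checking each cell for number of passages:

Dead ends found at positions:
  (0, 0)
  (1, 2)
  (2, 4)
  (3, 1)
  (4, 3)
  (5, 5)
Total dead ends: 6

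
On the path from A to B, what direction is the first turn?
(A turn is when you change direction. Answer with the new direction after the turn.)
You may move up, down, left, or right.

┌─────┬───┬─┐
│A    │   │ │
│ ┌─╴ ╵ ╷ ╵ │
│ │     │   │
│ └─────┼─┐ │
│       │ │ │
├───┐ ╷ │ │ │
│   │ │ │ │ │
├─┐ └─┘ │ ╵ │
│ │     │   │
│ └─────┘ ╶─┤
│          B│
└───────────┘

Directions: right, right, down, right, up, right, down, right, down, down, down, left, down, right
First turn direction: down

Solution:

┌─────┬───┬─┐
│A → ↓│↱ ↓│ │
│ ┌─╴ ╵ ╷ ╵ │
│ │  ↳ ↑│↳ ↓│
│ └─────┼─┐ │
│       │ │↓│
├───┐ ╷ │ │ │
│   │ │ │ │↓│
├─┐ └─┘ │ ╵ │
│ │     │↓ ↲│
│ └─────┘ ╶─┤
│        ↳ B│
└───────────┘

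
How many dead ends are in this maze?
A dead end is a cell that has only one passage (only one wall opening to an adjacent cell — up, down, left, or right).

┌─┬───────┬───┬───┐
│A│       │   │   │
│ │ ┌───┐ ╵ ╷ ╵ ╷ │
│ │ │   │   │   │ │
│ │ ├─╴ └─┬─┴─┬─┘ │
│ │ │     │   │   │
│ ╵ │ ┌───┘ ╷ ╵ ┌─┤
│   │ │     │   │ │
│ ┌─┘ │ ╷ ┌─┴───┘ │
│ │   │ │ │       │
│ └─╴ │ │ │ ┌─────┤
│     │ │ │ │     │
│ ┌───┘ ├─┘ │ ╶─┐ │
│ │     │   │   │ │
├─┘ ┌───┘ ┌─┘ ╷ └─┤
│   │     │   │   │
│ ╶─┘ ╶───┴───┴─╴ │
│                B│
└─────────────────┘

Checking each cell for number of passages:

Dead ends found at positions:
  (0, 0)
  (1, 2)
  (2, 4)
  (3, 8)
  (4, 1)
  (5, 4)
  (6, 0)
  (6, 8)
  (7, 5)
Total dead ends: 9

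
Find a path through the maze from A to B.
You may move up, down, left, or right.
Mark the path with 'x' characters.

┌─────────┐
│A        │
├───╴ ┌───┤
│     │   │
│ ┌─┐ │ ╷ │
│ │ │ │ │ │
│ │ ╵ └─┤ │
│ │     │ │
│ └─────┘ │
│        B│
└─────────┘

Finding the shortest path through the maze:
Path length: 12 steps
Directions: right → right → down → left → left → down → down → down → right → right → right → right

Solution:

┌─────────┐
│A x x    │
├───╴ ┌───┤
│x x x│   │
│ ┌─┐ │ ╷ │
│x│ │ │ │ │
│ │ ╵ └─┤ │
│x│     │ │
│ └─────┘ │
│x x x x B│
└─────────┘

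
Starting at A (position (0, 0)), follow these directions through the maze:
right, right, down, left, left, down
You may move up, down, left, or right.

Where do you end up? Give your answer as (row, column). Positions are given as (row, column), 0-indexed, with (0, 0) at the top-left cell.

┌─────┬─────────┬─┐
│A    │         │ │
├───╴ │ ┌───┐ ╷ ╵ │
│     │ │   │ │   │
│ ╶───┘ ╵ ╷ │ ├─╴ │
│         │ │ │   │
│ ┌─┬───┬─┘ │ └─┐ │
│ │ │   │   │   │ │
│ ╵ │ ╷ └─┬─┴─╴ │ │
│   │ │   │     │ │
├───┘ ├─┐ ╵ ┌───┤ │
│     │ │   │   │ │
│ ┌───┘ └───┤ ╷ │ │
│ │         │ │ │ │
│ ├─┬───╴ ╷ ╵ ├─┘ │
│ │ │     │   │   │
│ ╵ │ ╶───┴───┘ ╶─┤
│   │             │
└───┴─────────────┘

Following directions step by step:
Start: (0, 0)
  right: (0, 0) → (0, 1)
  right: (0, 1) → (0, 2)
  down: (0, 2) → (1, 2)
  left: (1, 2) → (1, 1)
  left: (1, 1) → (1, 0)
  down: (1, 0) → (2, 0)
Final position: (2, 0)

Path taken:

┌─────┬─────────┬─┐
│A → ↓│         │ │
├───╴ │ ┌───┐ ╷ ╵ │
│↓ ← ↲│ │   │ │   │
│ ╶───┘ ╵ ╷ │ ├─╴ │
│B        │ │ │   │
│ ┌─┬───┬─┘ │ └─┐ │
│ │ │   │   │   │ │
│ ╵ │ ╷ └─┬─┴─╴ │ │
│   │ │   │     │ │
├───┘ ├─┐ ╵ ┌───┤ │
│     │ │   │   │ │
│ ┌───┘ └───┤ ╷ │ │
│ │         │ │ │ │
│ ├─┬───╴ ╷ ╵ ├─┘ │
│ │ │     │   │   │
│ ╵ │ ╶───┴───┘ ╶─┤
│   │             │
└───┴─────────────┘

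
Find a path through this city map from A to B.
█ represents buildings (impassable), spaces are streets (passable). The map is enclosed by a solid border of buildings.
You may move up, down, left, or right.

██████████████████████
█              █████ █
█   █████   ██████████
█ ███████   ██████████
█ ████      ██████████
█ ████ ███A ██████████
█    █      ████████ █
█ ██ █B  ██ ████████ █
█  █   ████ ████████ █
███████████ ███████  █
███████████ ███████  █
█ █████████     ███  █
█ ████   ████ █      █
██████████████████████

Finding the shortest path from A to B:
Movement: cardinal only
Path length: 6 steps
Directions: down → left → left → down → left → left

Solution:

██████████████████████
█              █████ █
█   █████   ██████████
█ ███████   ██████████
█ ████      ██████████
█ ████ ███A ██████████
█    █  ↓←↲ ████████ █
█ ██ █B←↲██ ████████ █
█  █   ████ ████████ █
███████████ ███████  █
███████████ ███████  █
█ █████████     ███  █
█ ████   ████ █      █
██████████████████████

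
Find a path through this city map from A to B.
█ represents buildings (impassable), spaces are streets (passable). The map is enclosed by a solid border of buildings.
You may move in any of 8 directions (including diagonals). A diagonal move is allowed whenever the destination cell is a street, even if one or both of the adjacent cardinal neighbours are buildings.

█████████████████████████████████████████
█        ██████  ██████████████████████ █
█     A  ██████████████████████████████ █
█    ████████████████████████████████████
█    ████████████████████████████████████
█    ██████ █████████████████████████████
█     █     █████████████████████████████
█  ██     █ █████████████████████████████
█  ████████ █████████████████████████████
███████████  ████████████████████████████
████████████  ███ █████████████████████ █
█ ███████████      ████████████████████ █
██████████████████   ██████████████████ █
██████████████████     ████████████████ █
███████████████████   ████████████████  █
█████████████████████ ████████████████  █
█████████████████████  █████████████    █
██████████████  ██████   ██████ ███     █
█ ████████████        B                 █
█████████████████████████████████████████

Finding the shortest path from A to B:
Movement: 8-directional
Path length: 25 steps
Directions: left → down-left → down → down → down-right → down-right → right → right → right → up-right → down-right → down → down-right → down-right → down-right → right → right → right → down-right → down-right → down-right → down-right → down → down-right → down

Solution:

█████████████████████████████████████████
█        ██████  ██████████████████████ █
█    ↙A  ██████████████████████████████ █
█   ↓████████████████████████████████████
█   ↓████████████████████████████████████
█   ↘██████ █████████████████████████████
█    ↘█   ↘ █████████████████████████████
█  ██ →→→↗█↓█████████████████████████████
█  ████████↘█████████████████████████████
███████████ ↘████████████████████████████
████████████ ↘███ █████████████████████ █
█ ███████████ →→→↘ ████████████████████ █
██████████████████↘  ██████████████████ █
██████████████████ ↘   ████████████████ █
███████████████████ ↘ ████████████████  █
█████████████████████↓████████████████  █
█████████████████████↘ █████████████    █
██████████████  ██████↓  ██████ ███     █
█ ████████████        B                 █
█████████████████████████████████████████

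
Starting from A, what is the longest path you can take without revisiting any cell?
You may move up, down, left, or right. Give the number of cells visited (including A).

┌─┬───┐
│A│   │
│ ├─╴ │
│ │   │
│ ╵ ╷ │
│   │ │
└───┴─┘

Finding longest simple path using DFS:
Start: (0, 0)
Longest path visits 8 cells
Path: A → down → down → right → up → right → up → left

Solution:

┌─┬───┐
│A│B ↰│
│ ├─╴ │
│↓│↱ ↑│
│ ╵ ╷ │
│↳ ↑│ │
└───┴─┘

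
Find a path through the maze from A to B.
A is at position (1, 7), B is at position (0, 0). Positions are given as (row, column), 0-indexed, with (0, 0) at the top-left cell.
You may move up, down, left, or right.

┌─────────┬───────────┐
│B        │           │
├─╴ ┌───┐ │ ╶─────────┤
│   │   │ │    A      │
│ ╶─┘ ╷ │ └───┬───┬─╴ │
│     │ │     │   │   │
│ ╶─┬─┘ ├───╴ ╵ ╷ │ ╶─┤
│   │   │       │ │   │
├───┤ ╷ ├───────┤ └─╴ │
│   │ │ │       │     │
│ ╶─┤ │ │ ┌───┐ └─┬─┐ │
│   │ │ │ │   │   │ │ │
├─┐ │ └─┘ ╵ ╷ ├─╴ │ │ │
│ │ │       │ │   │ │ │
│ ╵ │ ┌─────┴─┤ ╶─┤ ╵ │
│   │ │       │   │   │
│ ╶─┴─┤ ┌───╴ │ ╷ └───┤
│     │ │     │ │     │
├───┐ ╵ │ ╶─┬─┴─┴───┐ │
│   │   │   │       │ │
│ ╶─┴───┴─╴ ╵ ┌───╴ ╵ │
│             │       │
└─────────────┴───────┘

Finding the shortest path from (1, 7) to (0, 0):
Path length: 24 steps
Directions: right → right → right → down → left → down → right → down → left → left → up → up → left → down → left → up → left → left → up → up → left → left → left → left

Solution:

┌─────────┬───────────┐
│B ← ← ← ↰│           │
├─╴ ┌───┐ │ ╶─────────┤
│   │   │↑│    A → → ↓│
│ ╶─┘ ╷ │ └───┬───┬─╴ │
│     │ │↑ ← ↰│↓ ↰│↓ ↲│
│ ╶─┬─┘ ├───╴ ╵ ╷ │ ╶─┤
│   │   │    ↑ ↲│↑│↳ ↓│
├───┤ ╷ ├───────┤ └─╴ │
│   │ │ │       │↑ ← ↲│
│ ╶─┤ │ │ ┌───┐ └─┬─┐ │
│   │ │ │ │   │   │ │ │
├─┐ │ └─┘ ╵ ╷ ├─╴ │ │ │
│ │ │       │ │   │ │ │
│ ╵ │ ┌─────┴─┤ ╶─┤ ╵ │
│   │ │       │   │   │
│ ╶─┴─┤ ┌───╴ │ ╷ └───┤
│     │ │     │ │     │
├───┐ ╵ │ ╶─┬─┴─┴───┐ │
│   │   │   │       │ │
│ ╶─┴───┴─╴ ╵ ┌───╴ ╵ │
│             │       │
└─────────────┴───────┘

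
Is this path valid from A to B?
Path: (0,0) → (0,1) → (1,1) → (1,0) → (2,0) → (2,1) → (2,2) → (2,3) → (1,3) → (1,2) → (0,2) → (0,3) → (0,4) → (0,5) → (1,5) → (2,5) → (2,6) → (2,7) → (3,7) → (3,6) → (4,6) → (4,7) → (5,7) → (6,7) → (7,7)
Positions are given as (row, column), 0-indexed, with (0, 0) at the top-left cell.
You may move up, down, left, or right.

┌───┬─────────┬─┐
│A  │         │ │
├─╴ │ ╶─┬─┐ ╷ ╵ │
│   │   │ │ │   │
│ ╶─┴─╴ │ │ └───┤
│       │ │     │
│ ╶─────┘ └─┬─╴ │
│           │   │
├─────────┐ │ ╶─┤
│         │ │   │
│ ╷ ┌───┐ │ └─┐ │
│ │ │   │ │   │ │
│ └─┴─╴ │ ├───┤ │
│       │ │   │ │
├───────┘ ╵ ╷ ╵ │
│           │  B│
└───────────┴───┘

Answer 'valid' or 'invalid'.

Checking path validity:
Result: All consecutive moves are passable.

valid

Correct solution:

┌───┬─────────┬─┐
│A ↓│↱ → → ↓  │ │
├─╴ │ ╶─┬─┐ ╷ ╵ │
│↓ ↲│↑ ↰│ │↓│   │
│ ╶─┴─╴ │ │ └───┤
│↳ → → ↑│ │↳ → ↓│
│ ╶─────┘ └─┬─╴ │
│           │↓ ↲│
├─────────┐ │ ╶─┤
│         │ │↳ ↓│
│ ╷ ┌───┐ │ └─┐ │
│ │ │   │ │   │↓│
│ └─┴─╴ │ ├───┤ │
│       │ │   │↓│
├───────┘ ╵ ╷ ╵ │
│           │  B│
└───────────┴───┘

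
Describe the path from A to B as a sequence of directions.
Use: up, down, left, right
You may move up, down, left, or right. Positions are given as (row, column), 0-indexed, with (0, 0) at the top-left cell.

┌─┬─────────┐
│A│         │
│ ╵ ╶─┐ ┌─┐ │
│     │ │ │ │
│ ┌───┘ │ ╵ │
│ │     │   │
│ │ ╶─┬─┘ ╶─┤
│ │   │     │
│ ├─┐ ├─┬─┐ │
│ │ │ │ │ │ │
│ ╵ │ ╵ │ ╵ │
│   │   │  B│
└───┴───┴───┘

Finding the path and converting it to directions:
Path through cells: (0,0) → (1,0) → (1,1) → (0,1) → (0,2) → (0,3) → (0,4) → (0,5) → (1,5) → (2,5) → (2,4) → (3,4) → (3,5) → (4,5) → (5,5)
Directions: down, right, up, right, right, right, right, down, down, left, down, right, down, down

Solution:

┌─┬─────────┐
│A│↱ → → → ↓│
│ ╵ ╶─┐ ┌─┐ │
│↳ ↑  │ │ │↓│
│ ┌───┘ │ ╵ │
│ │     │↓ ↲│
│ │ ╶─┬─┘ ╶─┤
│ │   │  ↳ ↓│
│ ├─┐ ├─┬─┐ │
│ │ │ │ │ │↓│
│ ╵ │ ╵ │ ╵ │
│   │   │  B│
└───┴───┴───┘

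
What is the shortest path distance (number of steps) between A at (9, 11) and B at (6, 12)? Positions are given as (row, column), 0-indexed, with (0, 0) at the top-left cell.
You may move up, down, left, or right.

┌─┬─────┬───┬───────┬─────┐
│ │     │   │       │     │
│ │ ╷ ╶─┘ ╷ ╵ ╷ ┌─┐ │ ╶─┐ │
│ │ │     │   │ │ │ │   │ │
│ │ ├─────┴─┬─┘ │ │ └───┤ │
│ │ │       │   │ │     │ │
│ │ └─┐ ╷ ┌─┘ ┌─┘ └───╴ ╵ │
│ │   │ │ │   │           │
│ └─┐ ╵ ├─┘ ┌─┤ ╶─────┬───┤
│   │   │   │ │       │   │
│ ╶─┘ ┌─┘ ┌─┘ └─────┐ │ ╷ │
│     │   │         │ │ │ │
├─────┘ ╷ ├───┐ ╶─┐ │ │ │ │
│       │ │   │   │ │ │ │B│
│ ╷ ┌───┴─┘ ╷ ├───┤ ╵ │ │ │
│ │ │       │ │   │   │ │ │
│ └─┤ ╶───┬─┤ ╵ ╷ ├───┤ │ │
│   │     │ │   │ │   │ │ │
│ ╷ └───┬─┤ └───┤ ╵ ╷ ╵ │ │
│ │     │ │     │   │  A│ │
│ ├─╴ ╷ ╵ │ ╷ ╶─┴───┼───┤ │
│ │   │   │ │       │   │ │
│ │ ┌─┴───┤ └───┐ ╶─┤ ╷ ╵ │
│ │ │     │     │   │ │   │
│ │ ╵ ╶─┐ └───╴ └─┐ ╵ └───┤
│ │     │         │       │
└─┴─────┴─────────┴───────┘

Finding path from (9, 11) to (6, 12):
Path: (9,11) → (8,11) → (7,11) → (6,11) → (5,11) → (4,11) → (4,12) → (5,12) → (6,12)
Distance: 8 steps

Solution:

┌─┬─────┬───┬───────┬─────┐
│ │     │   │       │     │
│ │ ╷ ╶─┘ ╷ ╵ ╷ ┌─┐ │ ╶─┐ │
│ │ │     │   │ │ │ │   │ │
│ │ ├─────┴─┬─┘ │ │ └───┤ │
│ │ │       │   │ │     │ │
│ │ └─┐ ╷ ┌─┘ ┌─┘ └───╴ ╵ │
│ │   │ │ │   │           │
│ └─┐ ╵ ├─┘ ┌─┤ ╶─────┬───┤
│   │   │   │ │       │↱ ↓│
│ ╶─┘ ┌─┘ ┌─┘ └─────┐ │ ╷ │
│     │   │         │ │↑│↓│
├─────┘ ╷ ├───┐ ╶─┐ │ │ │ │
│       │ │   │   │ │ │↑│B│
│ ╷ ┌───┴─┘ ╷ ├───┤ ╵ │ │ │
│ │ │       │ │   │   │↑│ │
│ └─┤ ╶───┬─┤ ╵ ╷ ├───┤ │ │
│   │     │ │   │ │   │↑│ │
│ ╷ └───┬─┤ └───┤ ╵ ╷ ╵ │ │
│ │     │ │     │   │  A│ │
│ ├─╴ ╷ ╵ │ ╷ ╶─┴───┼───┤ │
│ │   │   │ │       │   │ │
│ │ ┌─┴───┤ └───┐ ╶─┤ ╷ ╵ │
│ │ │     │     │   │ │   │
│ │ ╵ ╶─┐ └───╴ └─┐ ╵ └───┤
│ │     │         │       │
└─┴─────┴─────────┴───────┘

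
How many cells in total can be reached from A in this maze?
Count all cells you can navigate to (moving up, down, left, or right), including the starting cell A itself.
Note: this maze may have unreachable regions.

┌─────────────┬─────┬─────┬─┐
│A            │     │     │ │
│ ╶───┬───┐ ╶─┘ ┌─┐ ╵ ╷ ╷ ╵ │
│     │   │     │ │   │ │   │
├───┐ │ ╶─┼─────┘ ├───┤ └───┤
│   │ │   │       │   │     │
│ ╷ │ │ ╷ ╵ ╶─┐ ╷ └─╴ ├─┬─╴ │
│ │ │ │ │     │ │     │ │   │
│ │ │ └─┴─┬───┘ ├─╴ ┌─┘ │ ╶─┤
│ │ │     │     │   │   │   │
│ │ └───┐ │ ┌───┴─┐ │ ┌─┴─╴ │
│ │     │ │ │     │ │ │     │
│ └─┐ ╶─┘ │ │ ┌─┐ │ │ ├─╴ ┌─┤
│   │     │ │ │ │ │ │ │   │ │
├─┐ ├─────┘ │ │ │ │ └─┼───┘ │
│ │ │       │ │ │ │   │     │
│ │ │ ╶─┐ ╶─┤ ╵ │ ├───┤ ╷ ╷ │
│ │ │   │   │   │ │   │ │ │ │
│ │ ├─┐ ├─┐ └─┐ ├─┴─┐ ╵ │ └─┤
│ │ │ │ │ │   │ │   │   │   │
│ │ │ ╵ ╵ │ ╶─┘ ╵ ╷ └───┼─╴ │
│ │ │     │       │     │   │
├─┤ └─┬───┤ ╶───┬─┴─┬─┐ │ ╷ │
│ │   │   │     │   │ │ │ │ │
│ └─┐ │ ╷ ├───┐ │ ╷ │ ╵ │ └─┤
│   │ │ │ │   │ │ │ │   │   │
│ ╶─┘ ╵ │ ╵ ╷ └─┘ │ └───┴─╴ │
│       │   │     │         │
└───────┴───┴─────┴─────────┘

Using BFS/flood-fill to find all reachable cells from A:
Maze size: 14 × 14 = 196 total cells
85 cell(s) are walled off and cannot be reached from A.
Reachable cells: 111

Reachable region (· marks reachable cells):

┌─────────────┬─────┬─────┬─┐
│A · · · · · ·│· · ·│· · ·│·│
│ ╶───┬───┐ ╶─┘ ┌─┐ ╵ ╷ ╷ ╵ │
│· · ·│   │· · ·│ │· ·│·│· ·│
├───┐ │ ╶─┼─────┘ ├───┤ └───┤
│· ·│·│   │       │   │· · ·│
│ ╷ │ │ ╷ ╵ ╶─┐ ╷ └─╴ ├─┬─╴ │
│·│·│·│ │     │ │     │ │· ·│
│ │ │ └─┴─┬───┘ ├─╴ ┌─┘ │ ╶─┤
│·│·│· · ·│     │   │   │· ·│
│ │ └───┐ │ ┌───┴─┐ │ ┌─┴─╴ │
│·│· · ·│·│ │     │ │ │· · ·│
│ └─┐ ╶─┘ │ │ ┌─┐ │ │ ├─╴ ┌─┤
│· ·│· · ·│ │ │ │ │ │ │· ·│·│
├─┐ ├─────┘ │ │ │ │ └─┼───┘ │
│ │·│       │ │ │ │   │· · ·│
│ │ │ ╶─┐ ╶─┤ ╵ │ ├───┤ ╷ ╷ │
│ │·│   │   │   │ │· ·│·│·│·│
│ │ ├─┐ ├─┐ └─┐ ├─┴─┐ ╵ │ └─┤
│ │·│ │ │ │   │ │   │· ·│· ·│
│ │ │ ╵ ╵ │ ╶─┘ ╵ ╷ └───┼─╴ │
│ │·│     │       │     │· ·│
├─┤ └─┬───┤ ╶───┬─┴─┬─┐ │ ╷ │
│·│· ·│· ·│     │· ·│ │ │·│·│
│ └─┐ │ ╷ ├───┐ │ ╷ │ ╵ │ └─┤
│· ·│·│·│·│· ·│ │·│·│   │· ·│
│ ╶─┘ ╵ │ ╵ ╷ └─┘ │ └───┴─╴ │
│· · · ·│· ·│· · ·│· · · · ·│
└───────┴───┴─────┴─────────┘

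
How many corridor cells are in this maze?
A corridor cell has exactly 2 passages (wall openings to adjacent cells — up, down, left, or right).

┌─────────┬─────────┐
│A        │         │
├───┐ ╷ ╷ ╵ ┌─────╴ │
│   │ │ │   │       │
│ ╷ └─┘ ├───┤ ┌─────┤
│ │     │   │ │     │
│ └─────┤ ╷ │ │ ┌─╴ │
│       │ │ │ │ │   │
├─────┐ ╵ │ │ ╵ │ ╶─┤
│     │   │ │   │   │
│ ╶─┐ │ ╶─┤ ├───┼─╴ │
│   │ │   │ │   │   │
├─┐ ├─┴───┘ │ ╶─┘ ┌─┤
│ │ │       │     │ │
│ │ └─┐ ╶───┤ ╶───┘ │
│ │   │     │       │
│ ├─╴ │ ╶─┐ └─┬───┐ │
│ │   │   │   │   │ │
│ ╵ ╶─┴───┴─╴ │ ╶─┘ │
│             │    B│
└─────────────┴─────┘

Counting cells with exactly 2 passages:
Total corridor cells: 82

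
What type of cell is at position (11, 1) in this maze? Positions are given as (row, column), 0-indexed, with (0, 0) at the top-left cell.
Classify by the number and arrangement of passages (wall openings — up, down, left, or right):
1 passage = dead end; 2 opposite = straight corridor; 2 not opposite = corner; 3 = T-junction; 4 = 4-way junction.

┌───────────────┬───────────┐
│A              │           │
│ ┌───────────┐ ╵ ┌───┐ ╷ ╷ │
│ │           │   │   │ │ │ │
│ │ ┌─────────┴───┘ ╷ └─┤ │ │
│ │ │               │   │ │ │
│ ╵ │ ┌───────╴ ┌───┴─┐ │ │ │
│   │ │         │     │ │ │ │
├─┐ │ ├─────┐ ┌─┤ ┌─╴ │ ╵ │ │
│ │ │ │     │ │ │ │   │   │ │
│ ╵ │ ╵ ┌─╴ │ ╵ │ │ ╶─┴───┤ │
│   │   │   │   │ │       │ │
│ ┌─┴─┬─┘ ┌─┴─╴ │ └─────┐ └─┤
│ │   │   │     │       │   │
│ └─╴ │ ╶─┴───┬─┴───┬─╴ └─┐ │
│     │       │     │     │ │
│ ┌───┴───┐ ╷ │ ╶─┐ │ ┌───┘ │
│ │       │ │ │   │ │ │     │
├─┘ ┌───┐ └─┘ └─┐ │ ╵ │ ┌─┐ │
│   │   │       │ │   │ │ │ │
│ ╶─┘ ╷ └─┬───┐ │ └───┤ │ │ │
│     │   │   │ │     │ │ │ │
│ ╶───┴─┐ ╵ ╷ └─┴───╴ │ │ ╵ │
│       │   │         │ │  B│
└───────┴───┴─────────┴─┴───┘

Checking cell at (11, 1):
Number of passages: 2
Cell type: straight corridor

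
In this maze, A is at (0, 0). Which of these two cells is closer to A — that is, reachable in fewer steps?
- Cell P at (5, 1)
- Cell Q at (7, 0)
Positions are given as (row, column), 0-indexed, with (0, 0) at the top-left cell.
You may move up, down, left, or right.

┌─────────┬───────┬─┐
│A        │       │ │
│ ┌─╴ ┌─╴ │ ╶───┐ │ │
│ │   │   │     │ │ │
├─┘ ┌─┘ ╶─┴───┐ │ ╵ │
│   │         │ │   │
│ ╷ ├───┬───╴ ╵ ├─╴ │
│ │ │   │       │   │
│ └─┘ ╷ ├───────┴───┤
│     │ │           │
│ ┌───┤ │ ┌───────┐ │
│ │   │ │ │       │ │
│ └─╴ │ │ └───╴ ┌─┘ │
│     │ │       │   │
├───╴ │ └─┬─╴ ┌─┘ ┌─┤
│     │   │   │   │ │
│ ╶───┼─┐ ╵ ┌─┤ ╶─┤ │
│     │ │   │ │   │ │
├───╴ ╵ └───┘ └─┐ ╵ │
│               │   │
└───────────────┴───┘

Shortest path A → P at (5, 1): 14 steps
Shortest path A → Q at (7, 0): 15 steps

P is closer (14 steps vs 15 steps).

Path to P:

┌─────────┬───────┬─┐
│A → ↓    │       │ │
│ ┌─╴ ┌─╴ │ ╶───┐ │ │
│ │↓ ↲│   │     │ │ │
├─┘ ┌─┘ ╶─┴───┐ │ ╵ │
│↓ ↲│         │ │   │
│ ╷ ├───┬───╴ ╵ ├─╴ │
│↓│ │   │       │   │
│ └─┘ ╷ ├───────┴───┤
│↓    │ │           │
│ ┌───┤ │ ┌───────┐ │
│↓│P ↰│ │ │       │ │
│ └─╴ │ │ └───╴ ┌─┘ │
│↳ → ↑│ │       │   │
├───╴ │ └─┬─╴ ┌─┘ ┌─┤
│     │   │   │   │ │
│ ╶───┼─┐ ╵ ┌─┤ ╶─┤ │
│     │ │   │ │   │ │
├───╴ ╵ └───┘ └─┐ ╵ │
│               │   │
└───────────────┴───┘

Path to Q:

┌─────────┬───────┬─┐
│A → ↓    │       │ │
│ ┌─╴ ┌─╴ │ ╶───┐ │ │
│ │↓ ↲│   │     │ │ │
├─┘ ┌─┘ ╶─┴───┐ │ ╵ │
│↓ ↲│         │ │   │
│ ╷ ├───┬───╴ ╵ ├─╴ │
│↓│ │   │       │   │
│ └─┘ ╷ ├───────┴───┤
│↓    │ │           │
│ ┌───┤ │ ┌───────┐ │
│↓│   │ │ │       │ │
│ └─╴ │ │ └───╴ ┌─┘ │
│↳ → ↓│ │       │   │
├───╴ │ └─┬─╴ ┌─┘ ┌─┤
│Q ← ↲│   │   │   │ │
│ ╶───┼─┐ ╵ ┌─┤ ╶─┤ │
│     │ │   │ │   │ │
├───╴ ╵ └───┘ └─┐ ╵ │
│               │   │
└───────────────┴───┘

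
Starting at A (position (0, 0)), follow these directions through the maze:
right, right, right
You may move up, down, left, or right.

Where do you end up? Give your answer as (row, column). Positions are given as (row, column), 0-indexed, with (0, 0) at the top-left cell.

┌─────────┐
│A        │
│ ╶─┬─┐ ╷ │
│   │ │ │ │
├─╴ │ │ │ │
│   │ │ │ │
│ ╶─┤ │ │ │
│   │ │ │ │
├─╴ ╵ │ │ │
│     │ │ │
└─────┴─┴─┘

Following directions step by step:
Start: (0, 0)
  right: (0, 0) → (0, 1)
  right: (0, 1) → (0, 2)
  right: (0, 2) → (0, 3)
Final position: (0, 3)

Path taken:

┌─────────┐
│A → → B  │
│ ╶─┬─┐ ╷ │
│   │ │ │ │
├─╴ │ │ │ │
│   │ │ │ │
│ ╶─┤ │ │ │
│   │ │ │ │
├─╴ ╵ │ │ │
│     │ │ │
└─────┴─┴─┘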